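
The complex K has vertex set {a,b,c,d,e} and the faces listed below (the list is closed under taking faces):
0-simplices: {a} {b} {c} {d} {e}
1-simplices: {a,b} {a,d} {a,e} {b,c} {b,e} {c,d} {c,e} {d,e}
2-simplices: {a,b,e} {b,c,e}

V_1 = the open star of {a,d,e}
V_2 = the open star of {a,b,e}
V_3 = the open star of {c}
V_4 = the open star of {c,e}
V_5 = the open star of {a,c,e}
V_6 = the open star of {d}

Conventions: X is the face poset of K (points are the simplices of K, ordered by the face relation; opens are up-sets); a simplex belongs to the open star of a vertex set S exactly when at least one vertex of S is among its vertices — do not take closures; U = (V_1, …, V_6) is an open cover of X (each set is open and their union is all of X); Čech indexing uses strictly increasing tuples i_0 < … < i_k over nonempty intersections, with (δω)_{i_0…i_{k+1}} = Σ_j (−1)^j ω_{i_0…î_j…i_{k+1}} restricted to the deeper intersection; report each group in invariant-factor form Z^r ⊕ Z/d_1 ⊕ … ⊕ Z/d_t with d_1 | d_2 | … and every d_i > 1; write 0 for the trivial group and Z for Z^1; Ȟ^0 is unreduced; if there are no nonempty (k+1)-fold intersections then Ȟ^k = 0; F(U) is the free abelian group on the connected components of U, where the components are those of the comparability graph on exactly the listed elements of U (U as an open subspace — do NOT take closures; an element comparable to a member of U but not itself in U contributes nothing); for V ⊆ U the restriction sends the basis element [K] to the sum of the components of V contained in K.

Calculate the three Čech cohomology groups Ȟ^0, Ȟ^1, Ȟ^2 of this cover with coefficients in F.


Ȟ^0(U;F) ≅ Z,  Ȟ^1(U;F) ≅ Z,  Ȟ^2(U;F) ≅ 0

nerve of the cover:
  V1={{a},{d},{e},{a,b},{a,d},{a,e},{b,e},{c,d},{c,e},{d,e},{a,b,e},{b,c,e}} V2={{a},{b},{e},{a,b},{a,d},{a,e},{b,c},{b,e},{c,e},{d,e},{a,b,e},{b,c,e}} V3={{c},{b,c},{c,d},{c,e},{b,c,e}} V4={{c},{e},{a,e},{b,c},{b,e},{c,d},{c,e},{d,e},{a,b,e},{b,c,e}} V5={{a},{c},{e},{a,b},{a,d},{a,e},{b,c},{b,e},{c,d},{c,e},{d,e},{a,b,e},{b,c,e}} V6={{d},{a,d},{c,d},{d,e}}
  V12={{a},{e},{a,b},{a,d},{a,e},{b,e},{c,e},{d,e},{a,b,e},{b,c,e}} V13={{c,d},{c,e},{b,c,e}} V14={{e},{a,e},{b,e},{c,d},{c,e},{d,e},{a,b,e},{b,c,e}} V15={{a},{e},{a,b},{a,d},{a,e},{b,e},{c,d},{c,e},{d,e},{a,b,e},{b,c,e}} V16={{d},{a,d},{c,d},{d,e}} V23={{b,c},{c,e},{b,c,e}} V24={{e},{a,e},{b,c},{b,e},{c,e},{d,e},{a,b,e},{b,c,e}} V25={{a},{e},{a,b},{a,d},{a,e},{b,c},{b,e},{c,e},{d,e},{a,b,e},{b,c,e}} V26={{a,d},{d,e}} V34={{c},{b,c},{c,d},{c,e},{b,c,e}} V35={{c},{b,c},{c,d},{c,e},{b,c,e}} V36={{c,d}} V45={{c},{e},{a,e},{b,c},{b,e},{c,d},{c,e},{d,e},{a,b,e},{b,c,e}} V46={{c,d},{d,e}} V56={{a,d},{c,d},{d,e}}
  V123={{c,e},{b,c,e}} V124={{e},{a,e},{b,e},{c,e},{d,e},{a,b,e},{b,c,e}} V125={{a},{e},{a,b},{a,d},{a,e},{b,e},{c,e},{d,e},{a,b,e},{b,c,e}} V126={{a,d},{d,e}} V134={{c,d},{c,e},{b,c,e}} V135={{c,d},{c,e},{b,c,e}} V136={{c,d}} V145={{e},{a,e},{b,e},{c,d},{c,e},{d,e},{a,b,e},{b,c,e}} V146={{c,d},{d,e}} V156={{a,d},{c,d},{d,e}} V234={{b,c},{c,e},{b,c,e}} V235={{b,c},{c,e},{b,c,e}} V245={{e},{a,e},{b,c},{b,e},{c,e},{d,e},{a,b,e},{b,c,e}} V246={{d,e}} V256={{a,d},{d,e}} V345={{c},{b,c},{c,d},{c,e},{b,c,e}} V346={{c,d}} V356={{c,d}} V456={{c,d},{d,e}}
  V1234={{c,e},{b,c,e}} V1235={{c,e},{b,c,e}} V1245={{e},{a,e},{b,e},{c,e},{d,e},{a,b,e},{b,c,e}} V1246={{d,e}} V1256={{a,d},{d,e}} V1345={{c,d},{c,e},{b,c,e}} V1346={{c,d}} V1356={{c,d}} V1456={{c,d},{d,e}} V2345={{b,c},{c,e},{b,c,e}} V2456={{d,e}} V3456={{c,d}}
  V12345={{c,e},{b,c,e}} V12456={{d,e}} V13456={{c,d}}
components per intersection:
  V1: {{a},{d},{e},{a,b},{a,d},{a,e},{b,e},{c,d},{c,e},{d,e},{a,b,e},{b,c,e}}
  V2: {{a},{b},{e},{a,b},{a,d},{a,e},{b,c},{b,e},{c,e},{d,e},{a,b,e},{b,c,e}}
  V3: {{c},{b,c},{c,d},{c,e},{b,c,e}}
  V4: {{c},{e},{a,e},{b,c},{b,e},{c,d},{c,e},{d,e},{a,b,e},{b,c,e}}
  V5: {{a},{c},{e},{a,b},{a,d},{a,e},{b,c},{b,e},{c,d},{c,e},{d,e},{a,b,e},{b,c,e}}
  V6: {{d},{a,d},{c,d},{d,e}}
  V12: {{a},{e},{a,b},{a,d},{a,e},{b,e},{c,e},{d,e},{a,b,e},{b,c,e}}
  V13: {{c,d}} {{c,e},{b,c,e}}
  V14: {{e},{a,e},{b,e},{c,e},{d,e},{a,b,e},{b,c,e}} {{c,d}}
  V15: {{a},{e},{a,b},{a,d},{a,e},{b,e},{c,e},{d,e},{a,b,e},{b,c,e}} {{c,d}}
  V16: {{d},{a,d},{c,d},{d,e}}
  V23: {{b,c},{c,e},{b,c,e}}
  V24: {{e},{a,e},{b,c},{b,e},{c,e},{d,e},{a,b,e},{b,c,e}}
  V25: {{a},{e},{a,b},{a,d},{a,e},{b,c},{b,e},{c,e},{d,e},{a,b,e},{b,c,e}}
  V26: {{a,d}} {{d,e}}
  V34: {{c},{b,c},{c,d},{c,e},{b,c,e}}
  V35: {{c},{b,c},{c,d},{c,e},{b,c,e}}
  V36: {{c,d}}
  V45: {{c},{e},{a,e},{b,c},{b,e},{c,d},{c,e},{d,e},{a,b,e},{b,c,e}}
  V46: {{c,d}} {{d,e}}
  V56: {{a,d}} {{c,d}} {{d,e}}
  V123: {{c,e},{b,c,e}}
  V124: {{e},{a,e},{b,e},{c,e},{d,e},{a,b,e},{b,c,e}}
  V125: {{a},{e},{a,b},{a,d},{a,e},{b,e},{c,e},{d,e},{a,b,e},{b,c,e}}
  V126: {{a,d}} {{d,e}}
  V134: {{c,d}} {{c,e},{b,c,e}}
  V135: {{c,d}} {{c,e},{b,c,e}}
  V136: {{c,d}}
  V145: {{e},{a,e},{b,e},{c,e},{d,e},{a,b,e},{b,c,e}} {{c,d}}
  V146: {{c,d}} {{d,e}}
  V156: {{a,d}} {{c,d}} {{d,e}}
  V234: {{b,c},{c,e},{b,c,e}}
  V235: {{b,c},{c,e},{b,c,e}}
  V245: {{e},{a,e},{b,c},{b,e},{c,e},{d,e},{a,b,e},{b,c,e}}
  V246: {{d,e}}
  V256: {{a,d}} {{d,e}}
  V345: {{c},{b,c},{c,d},{c,e},{b,c,e}}
  V346: {{c,d}}
  V356: {{c,d}}
  V456: {{c,d}} {{d,e}}
  V1234: {{c,e},{b,c,e}}
  V1235: {{c,e},{b,c,e}}
  V1245: {{e},{a,e},{b,e},{c,e},{d,e},{a,b,e},{b,c,e}}
  V1246: {{d,e}}
  V1256: {{a,d}} {{d,e}}
  V1345: {{c,d}} {{c,e},{b,c,e}}
  V1346: {{c,d}}
  V1356: {{c,d}}
  V1456: {{c,d}} {{d,e}}
  V2345: {{b,c},{c,e},{b,c,e}}
  V2456: {{d,e}}
  V3456: {{c,d}}
  V12345: {{c,e},{b,c,e}}
  V12456: {{d,e}}
  V13456: {{c,d}}
C dims 6,22,28,15; δ0: rk 5, SNF 1^5; δ1: rk 16, SNF 1^16; δ2: rk 12, SNF 1^12
Ȟ^0 = (6 − 5) − 0 = 1, so Ȟ^0 ≅ Z
Ȟ^1 = (22 − 16) − 5 = 1, so Ȟ^1 ≅ Z
Ȟ^2 = (28 − 12) − 16 = 0, so Ȟ^2 ≅ 0


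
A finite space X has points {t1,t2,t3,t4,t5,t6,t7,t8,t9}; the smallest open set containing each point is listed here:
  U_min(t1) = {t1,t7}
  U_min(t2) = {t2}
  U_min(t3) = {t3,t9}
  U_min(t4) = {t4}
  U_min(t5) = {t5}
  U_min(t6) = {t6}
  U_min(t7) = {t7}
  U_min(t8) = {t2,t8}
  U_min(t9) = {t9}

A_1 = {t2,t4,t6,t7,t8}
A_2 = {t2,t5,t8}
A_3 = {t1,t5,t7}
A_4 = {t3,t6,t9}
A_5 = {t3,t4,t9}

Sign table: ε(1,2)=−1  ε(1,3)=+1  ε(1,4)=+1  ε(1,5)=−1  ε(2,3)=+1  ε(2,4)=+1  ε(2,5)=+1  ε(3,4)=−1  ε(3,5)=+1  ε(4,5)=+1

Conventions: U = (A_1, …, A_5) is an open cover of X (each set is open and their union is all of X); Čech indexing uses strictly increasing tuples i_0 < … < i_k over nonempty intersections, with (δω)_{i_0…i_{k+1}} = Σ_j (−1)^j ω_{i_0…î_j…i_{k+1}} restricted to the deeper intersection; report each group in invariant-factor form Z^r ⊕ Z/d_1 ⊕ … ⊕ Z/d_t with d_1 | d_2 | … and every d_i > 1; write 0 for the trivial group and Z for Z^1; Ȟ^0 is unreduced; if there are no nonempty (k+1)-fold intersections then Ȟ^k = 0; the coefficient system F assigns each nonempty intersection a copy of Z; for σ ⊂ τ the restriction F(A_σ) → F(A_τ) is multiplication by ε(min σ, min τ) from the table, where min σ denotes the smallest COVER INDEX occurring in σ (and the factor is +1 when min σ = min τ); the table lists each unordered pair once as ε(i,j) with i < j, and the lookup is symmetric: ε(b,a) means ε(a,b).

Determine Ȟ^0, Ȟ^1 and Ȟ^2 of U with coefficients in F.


Ȟ^0 ≅ 0, Ȟ^1 ≅ Z ⊕ Z/2 and Ȟ^2 ≅ 0

nerve simplices:
  A12={t2,t8} A13={t7} A14={t6} A15={t4} A23={t5} A45={t3,t9}
C dims 5,6; δ0: rk 5, SNF 1^4·2
degree 0: 5−5−0 = 0 → Ȟ^0 ≅ 0
degree 1: 6−0−5 = 1 plus torsion [2] → Ȟ^1 ≅ Z ⊕ Z/2
degree 2: 0−0−0 = 0 → Ȟ^2 ≅ 0


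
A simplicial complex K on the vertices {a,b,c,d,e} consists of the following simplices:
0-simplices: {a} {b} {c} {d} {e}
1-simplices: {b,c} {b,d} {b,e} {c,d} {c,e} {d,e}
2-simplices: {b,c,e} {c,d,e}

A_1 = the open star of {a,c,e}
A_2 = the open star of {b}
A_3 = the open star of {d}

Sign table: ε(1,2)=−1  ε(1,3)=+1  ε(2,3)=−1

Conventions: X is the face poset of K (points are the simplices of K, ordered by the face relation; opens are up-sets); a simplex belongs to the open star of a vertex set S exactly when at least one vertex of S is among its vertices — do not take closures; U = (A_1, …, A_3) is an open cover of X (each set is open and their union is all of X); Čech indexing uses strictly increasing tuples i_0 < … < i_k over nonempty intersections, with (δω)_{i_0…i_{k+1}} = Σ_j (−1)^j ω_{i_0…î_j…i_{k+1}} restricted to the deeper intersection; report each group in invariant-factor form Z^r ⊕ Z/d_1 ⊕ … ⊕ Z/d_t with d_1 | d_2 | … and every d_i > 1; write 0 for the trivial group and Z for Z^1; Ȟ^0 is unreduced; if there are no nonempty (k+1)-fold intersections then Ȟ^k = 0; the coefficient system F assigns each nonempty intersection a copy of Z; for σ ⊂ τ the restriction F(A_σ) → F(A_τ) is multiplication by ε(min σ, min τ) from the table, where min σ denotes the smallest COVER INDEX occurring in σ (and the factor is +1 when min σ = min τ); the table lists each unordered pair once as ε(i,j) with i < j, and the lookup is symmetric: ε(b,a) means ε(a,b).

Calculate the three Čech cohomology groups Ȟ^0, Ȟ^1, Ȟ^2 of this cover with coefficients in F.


Ȟ^0(U;F) ≅ Z, Ȟ^1(U;F) ≅ Z and Ȟ^2(U;F) ≅ 0

nerve of the cover:
  A1={{a},{c},{e},{b,c},{b,e},{c,d},{c,e},{d,e},{b,c,e},{c,d,e}} A2={{b},{b,c},{b,d},{b,e},{b,c,e}} A3={{d},{b,d},{c,d},{d,e},{c,d,e}}
  A12={{b,c},{b,e},{b,c,e}} A13={{c,d},{d,e},{c,d,e}} A23={{b,d}}
C dims 3,3; δ0: rk 2, SNF 1^2
Ȟ^0 = (3 − 2) − 0 = 1, so Ȟ^0 ≅ Z
Ȟ^1 = (3 − 0) − 2 = 1, so Ȟ^1 ≅ Z
Ȟ^2 = (0 − 0) − 0 = 0, so Ȟ^2 ≅ 0


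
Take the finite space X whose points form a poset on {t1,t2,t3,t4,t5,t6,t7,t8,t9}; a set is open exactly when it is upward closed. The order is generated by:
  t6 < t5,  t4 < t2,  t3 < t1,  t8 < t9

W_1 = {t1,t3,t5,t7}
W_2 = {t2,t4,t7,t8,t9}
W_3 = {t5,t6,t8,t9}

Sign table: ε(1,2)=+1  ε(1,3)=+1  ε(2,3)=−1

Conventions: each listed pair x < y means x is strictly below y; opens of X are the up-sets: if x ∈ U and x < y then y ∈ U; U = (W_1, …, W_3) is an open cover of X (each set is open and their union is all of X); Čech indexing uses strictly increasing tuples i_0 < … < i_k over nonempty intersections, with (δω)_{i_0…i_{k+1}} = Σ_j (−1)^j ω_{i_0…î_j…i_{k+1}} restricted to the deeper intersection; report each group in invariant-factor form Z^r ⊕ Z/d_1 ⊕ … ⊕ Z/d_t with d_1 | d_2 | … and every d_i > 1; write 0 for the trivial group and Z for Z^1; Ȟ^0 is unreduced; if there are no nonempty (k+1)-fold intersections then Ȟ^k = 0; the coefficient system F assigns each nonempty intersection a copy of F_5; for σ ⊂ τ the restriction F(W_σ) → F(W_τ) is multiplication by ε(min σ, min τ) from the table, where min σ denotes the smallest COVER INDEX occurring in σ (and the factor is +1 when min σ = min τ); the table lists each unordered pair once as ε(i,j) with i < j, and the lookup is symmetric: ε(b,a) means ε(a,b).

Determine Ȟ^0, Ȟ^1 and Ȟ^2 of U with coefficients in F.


Ȟ^0 = 0, Ȟ^1 = 0 and Ȟ^2 = 0

nerve of the cover:
  W12={t7} W13={t5} W23={t8,t9}
C dims 3,3; δ0: rk_F5 3
Ȟ^0 = (3 − 3) − 0 = 0, so Ȟ^0 ≅ 0
Ȟ^1 = (3 − 0) − 3 = 0, so Ȟ^1 ≅ 0
Ȟ^2 = (0 − 0) − 0 = 0, so Ȟ^2 ≅ 0


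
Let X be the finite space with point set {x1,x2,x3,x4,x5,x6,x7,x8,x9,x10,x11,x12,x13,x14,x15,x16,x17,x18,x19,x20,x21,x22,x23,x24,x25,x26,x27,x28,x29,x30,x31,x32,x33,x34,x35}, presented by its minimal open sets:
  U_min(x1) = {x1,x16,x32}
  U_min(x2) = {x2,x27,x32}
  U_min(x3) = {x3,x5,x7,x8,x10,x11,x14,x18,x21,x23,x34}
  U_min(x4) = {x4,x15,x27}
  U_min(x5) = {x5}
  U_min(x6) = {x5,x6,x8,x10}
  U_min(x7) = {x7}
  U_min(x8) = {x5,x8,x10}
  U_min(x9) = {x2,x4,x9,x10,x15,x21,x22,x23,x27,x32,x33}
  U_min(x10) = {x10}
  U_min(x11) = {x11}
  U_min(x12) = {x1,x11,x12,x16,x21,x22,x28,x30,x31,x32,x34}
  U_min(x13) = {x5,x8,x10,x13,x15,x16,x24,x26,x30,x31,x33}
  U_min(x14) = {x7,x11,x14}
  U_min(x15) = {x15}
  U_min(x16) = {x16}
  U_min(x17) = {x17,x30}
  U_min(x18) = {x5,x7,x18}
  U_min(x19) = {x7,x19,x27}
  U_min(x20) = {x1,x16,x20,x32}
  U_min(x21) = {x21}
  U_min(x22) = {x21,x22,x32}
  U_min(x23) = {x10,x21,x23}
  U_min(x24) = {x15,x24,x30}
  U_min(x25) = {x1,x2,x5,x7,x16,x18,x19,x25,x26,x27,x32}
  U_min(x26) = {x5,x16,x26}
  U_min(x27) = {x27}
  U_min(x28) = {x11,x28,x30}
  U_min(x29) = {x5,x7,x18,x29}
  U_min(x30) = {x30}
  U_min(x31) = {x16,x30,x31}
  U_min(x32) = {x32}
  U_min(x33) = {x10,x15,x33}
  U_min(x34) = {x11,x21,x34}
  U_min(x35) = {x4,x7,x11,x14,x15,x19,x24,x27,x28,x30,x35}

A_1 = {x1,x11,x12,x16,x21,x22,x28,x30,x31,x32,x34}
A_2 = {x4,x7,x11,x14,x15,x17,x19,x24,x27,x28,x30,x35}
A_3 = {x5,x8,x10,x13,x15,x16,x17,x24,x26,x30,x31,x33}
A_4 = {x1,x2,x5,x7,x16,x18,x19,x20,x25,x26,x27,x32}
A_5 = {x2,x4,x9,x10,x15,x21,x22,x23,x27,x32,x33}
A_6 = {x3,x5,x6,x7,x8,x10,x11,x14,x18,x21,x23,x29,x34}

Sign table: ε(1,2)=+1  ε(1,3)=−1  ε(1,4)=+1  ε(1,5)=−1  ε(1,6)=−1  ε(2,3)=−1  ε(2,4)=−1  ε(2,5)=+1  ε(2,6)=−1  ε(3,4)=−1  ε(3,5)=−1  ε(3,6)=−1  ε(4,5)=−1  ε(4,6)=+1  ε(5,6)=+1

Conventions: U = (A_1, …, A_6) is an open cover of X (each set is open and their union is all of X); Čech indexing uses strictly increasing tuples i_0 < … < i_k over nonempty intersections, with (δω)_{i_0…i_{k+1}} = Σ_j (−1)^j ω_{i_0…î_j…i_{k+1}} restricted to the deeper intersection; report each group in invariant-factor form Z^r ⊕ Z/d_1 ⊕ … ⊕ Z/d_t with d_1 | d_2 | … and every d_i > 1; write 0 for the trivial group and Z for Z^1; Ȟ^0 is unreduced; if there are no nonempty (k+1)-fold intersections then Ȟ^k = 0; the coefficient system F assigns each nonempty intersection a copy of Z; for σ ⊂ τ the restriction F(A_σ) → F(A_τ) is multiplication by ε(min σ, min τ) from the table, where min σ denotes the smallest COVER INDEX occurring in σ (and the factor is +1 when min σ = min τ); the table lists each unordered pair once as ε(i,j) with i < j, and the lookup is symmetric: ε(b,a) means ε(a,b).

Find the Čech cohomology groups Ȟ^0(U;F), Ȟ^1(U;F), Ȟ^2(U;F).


Ȟ^0(U;F) ≅ 0, Ȟ^1(U;F) ≅ Z/2 and Ȟ^2(U;F) ≅ Z

intersection data:
  A12={x11,x28,x30} A13={x16,x30,x31} A14={x1,x16,x32} A15={x21,x22,x32} A16={x11,x21,x34} A23={x15,x17,x24,x30} A24={x7,x19,x27} A25={x4,x15,x27} A26={x7,x11,x14} A34={x5,x16,x26} A35={x10,x15,x33} A36={x5,x8,x10} A45={x2,x27,x32} A46={x5,x7,x18} A56={x10,x21,x23}
  A123={x30} A126={x11} A134={x16} A145={x32} A156={x21} A235={x15} A245={x27} A246={x7} A346={x5} A356={x10}
C dims 6,15,10; δ0: rk 6, SNF 1^5·2; δ1: rk 9, SNF 1^9
Ȟ^0 = (6 − 6) − 0 = 0, so Ȟ^0 ≅ 0
Ȟ^1 = (15 − 9) − 6 = 0 plus torsion [2], so Ȟ^1 ≅ Z/2
Ȟ^2 = (10 − 0) − 9 = 1, so Ȟ^2 ≅ Z


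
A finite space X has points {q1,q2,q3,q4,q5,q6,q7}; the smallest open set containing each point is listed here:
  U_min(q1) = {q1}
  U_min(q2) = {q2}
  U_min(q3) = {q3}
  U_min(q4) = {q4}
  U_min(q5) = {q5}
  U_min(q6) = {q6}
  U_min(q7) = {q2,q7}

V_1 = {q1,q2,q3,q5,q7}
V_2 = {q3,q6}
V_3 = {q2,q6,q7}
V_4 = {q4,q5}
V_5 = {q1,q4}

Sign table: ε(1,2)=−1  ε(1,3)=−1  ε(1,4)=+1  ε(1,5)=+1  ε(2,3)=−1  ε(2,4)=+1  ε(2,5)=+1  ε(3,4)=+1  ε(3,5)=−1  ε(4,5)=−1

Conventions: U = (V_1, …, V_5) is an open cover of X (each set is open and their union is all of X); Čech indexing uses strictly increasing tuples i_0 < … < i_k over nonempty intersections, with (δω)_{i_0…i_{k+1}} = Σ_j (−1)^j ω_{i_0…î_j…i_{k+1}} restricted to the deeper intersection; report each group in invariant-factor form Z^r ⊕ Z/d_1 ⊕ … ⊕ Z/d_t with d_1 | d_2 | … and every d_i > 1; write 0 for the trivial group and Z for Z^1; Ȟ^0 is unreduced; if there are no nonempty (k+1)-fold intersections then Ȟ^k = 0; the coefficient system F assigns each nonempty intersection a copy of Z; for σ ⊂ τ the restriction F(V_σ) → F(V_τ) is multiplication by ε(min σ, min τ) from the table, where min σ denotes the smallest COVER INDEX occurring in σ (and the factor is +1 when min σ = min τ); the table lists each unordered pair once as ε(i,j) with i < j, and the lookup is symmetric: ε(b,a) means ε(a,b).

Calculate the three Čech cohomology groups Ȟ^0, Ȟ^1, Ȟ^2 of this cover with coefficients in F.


nerve of the cover:
  V12={q3} V13={q2,q7} V14={q5} V15={q1} V23={q6} V45={q4}
C dims 5,6; δ0: rk 5, SNF 1^4·2
Ȟ^0 = (5 − 5) − 0 = 0, so Ȟ^0 ≅ 0
Ȟ^1 = (6 − 0) − 5 = 1 plus torsion [2], so Ȟ^1 ≅ Z ⊕ Z/2
Ȟ^2 = (0 − 0) − 0 = 0, so Ȟ^2 ≅ 0

Ȟ^0(U;F) ≅ 0, Ȟ^1(U;F) ≅ Z ⊕ Z/2, Ȟ^2(U;F) ≅ 0


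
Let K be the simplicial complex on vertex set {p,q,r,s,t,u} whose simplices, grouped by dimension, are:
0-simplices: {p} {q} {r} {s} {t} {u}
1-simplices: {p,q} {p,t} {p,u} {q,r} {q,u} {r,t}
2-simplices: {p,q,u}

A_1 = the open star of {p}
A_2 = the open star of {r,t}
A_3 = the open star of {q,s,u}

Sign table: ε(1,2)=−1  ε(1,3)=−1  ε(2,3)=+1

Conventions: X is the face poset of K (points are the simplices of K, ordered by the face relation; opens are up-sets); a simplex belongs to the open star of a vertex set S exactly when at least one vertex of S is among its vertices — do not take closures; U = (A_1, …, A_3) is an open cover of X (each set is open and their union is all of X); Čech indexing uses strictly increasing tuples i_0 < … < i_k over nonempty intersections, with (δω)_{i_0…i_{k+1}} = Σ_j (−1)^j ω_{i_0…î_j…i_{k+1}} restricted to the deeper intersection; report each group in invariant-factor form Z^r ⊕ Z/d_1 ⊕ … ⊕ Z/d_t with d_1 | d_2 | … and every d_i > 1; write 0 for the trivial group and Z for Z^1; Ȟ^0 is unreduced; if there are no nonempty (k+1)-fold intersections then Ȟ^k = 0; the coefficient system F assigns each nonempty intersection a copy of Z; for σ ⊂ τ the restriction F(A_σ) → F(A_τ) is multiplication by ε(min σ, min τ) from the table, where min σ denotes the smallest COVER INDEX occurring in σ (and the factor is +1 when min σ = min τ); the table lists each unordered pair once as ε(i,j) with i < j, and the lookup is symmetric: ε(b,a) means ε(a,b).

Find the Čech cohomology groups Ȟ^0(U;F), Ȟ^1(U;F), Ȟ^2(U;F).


Ȟ^0 ≅ Z; Ȟ^1 ≅ Z; Ȟ^2 ≅ 0

nonempty intersections:
  A1={{p},{p,q},{p,t},{p,u},{p,q,u}} A2={{r},{t},{p,t},{q,r},{r,t}} A3={{q},{s},{u},{p,q},{p,u},{q,r},{q,u},{p,q,u}}
  A12={{p,t}} A13={{p,q},{p,u},{p,q,u}} A23={{q,r}}
C dims 3,3; δ0: rk 2, SNF 1^2
Ȟ^0: (3−2)−0=1 ⇒ Z
Ȟ^1: (3−0)−2=1 ⇒ Z
Ȟ^2: (0−0)−0=0 ⇒ 0


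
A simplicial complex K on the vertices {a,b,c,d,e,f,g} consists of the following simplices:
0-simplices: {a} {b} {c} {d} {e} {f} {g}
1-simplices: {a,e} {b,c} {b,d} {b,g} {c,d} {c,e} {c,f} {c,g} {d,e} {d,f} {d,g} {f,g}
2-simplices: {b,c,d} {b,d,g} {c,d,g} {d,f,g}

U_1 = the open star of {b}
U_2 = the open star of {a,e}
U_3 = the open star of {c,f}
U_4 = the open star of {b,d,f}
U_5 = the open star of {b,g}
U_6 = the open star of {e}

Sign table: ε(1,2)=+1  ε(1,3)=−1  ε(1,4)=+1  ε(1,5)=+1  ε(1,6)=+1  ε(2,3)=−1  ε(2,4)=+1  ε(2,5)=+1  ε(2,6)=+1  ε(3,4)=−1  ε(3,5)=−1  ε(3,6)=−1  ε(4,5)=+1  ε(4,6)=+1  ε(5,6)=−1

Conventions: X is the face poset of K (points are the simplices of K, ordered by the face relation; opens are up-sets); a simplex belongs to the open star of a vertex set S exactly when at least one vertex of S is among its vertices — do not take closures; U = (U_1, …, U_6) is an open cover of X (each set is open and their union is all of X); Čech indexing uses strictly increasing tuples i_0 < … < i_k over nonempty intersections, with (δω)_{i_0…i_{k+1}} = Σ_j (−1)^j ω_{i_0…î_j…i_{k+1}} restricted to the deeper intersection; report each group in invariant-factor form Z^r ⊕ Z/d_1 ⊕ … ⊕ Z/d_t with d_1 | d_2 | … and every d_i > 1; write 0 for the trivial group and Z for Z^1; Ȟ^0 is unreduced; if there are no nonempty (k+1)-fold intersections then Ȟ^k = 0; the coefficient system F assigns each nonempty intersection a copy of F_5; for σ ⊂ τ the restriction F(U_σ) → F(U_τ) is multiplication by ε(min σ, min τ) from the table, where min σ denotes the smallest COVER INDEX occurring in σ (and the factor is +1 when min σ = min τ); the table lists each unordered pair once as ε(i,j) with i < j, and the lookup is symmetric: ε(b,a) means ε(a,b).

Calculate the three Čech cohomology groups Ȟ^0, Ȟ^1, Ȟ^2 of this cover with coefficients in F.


nonempty intersections:
  U1={{b},{b,c},{b,d},{b,g},{b,c,d},{b,d,g}} U2={{a},{e},{a,e},{c,e},{d,e}} U3={{c},{f},{b,c},{c,d},{c,e},{c,f},{c,g},{d,f},{f,g},{b,c,d},{c,d,g},{d,f,g}} U4={{b},{d},{f},{b,c},{b,d},{b,g},{c,d},{c,f},{d,e},{d,f},{d,g},{f,g},{b,c,d},{b,d,g},{c,d,g},{d,f,g}} U5={{b},{g},{b,c},{b,d},{b,g},{c,g},{d,g},{f,g},{b,c,d},{b,d,g},{c,d,g},{d,f,g}} U6={{e},{a,e},{c,e},{d,e}}
  U13={{b,c},{b,c,d}} U14={{b},{b,c},{b,d},{b,g},{b,c,d},{b,d,g}} U15={{b},{b,c},{b,d},{b,g},{b,c,d},{b,d,g}} U23={{c,e}} U24={{d,e}} U26={{e},{a,e},{c,e},{d,e}} U34={{f},{b,c},{c,d},{c,f},{d,f},{f,g},{b,c,d},{c,d,g},{d,f,g}} U35={{b,c},{c,g},{f,g},{b,c,d},{c,d,g},{d,f,g}} U36={{c,e}} U45={{b},{b,c},{b,d},{b,g},{d,g},{f,g},{b,c,d},{b,d,g},{c,d,g},{d,f,g}} U46={{d,e}}
  U134={{b,c},{b,c,d}} U135={{b,c},{b,c,d}} U145={{b},{b,c},{b,d},{b,g},{b,c,d},{b,d,g}} U236={{c,e}} U246={{d,e}} U345={{b,c},{f,g},{b,c,d},{c,d,g},{d,f,g}}
  U1345={{b,c},{b,c,d}}
C dims 6,11,6,1; δ0: rk_F5 5; δ1: rk_F5 5; δ2: rk_F5 1
Ȟ^0: (6−5)−0=1 ⇒ Z/5
Ȟ^1: (11−5)−5=1 ⇒ Z/5
Ȟ^2: (6−1)−5=0 ⇒ 0

Ȟ^0 = Z/5, Ȟ^1 = Z/5 and Ȟ^2 = 0


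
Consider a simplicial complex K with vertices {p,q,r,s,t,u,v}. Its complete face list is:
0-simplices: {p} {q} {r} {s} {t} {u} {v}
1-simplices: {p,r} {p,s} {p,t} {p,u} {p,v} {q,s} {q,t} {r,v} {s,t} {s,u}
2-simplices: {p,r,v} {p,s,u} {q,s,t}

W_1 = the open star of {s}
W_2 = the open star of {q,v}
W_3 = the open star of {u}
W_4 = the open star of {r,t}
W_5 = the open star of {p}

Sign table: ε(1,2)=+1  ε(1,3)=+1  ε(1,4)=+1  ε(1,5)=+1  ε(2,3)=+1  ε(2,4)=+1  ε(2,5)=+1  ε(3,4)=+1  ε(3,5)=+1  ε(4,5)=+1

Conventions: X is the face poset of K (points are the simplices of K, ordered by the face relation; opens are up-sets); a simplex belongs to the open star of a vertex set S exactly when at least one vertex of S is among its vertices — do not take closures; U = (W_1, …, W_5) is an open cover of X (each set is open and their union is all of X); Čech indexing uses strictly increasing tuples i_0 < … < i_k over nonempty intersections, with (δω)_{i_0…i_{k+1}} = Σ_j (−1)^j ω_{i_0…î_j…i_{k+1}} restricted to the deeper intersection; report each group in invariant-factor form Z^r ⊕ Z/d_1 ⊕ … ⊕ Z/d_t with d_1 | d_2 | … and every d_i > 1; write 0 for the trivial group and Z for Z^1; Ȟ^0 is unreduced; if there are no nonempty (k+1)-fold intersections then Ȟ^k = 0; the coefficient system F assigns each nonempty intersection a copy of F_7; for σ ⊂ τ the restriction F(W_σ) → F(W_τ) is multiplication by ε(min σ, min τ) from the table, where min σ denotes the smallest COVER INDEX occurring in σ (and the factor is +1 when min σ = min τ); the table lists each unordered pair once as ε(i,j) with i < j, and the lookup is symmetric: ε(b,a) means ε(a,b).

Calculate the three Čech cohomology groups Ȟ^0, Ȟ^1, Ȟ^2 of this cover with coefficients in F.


Ȟ^0 = Z/7, Ȟ^1 = Z/7, Ȟ^2 = 0

cover nerve:
  W1={{s},{p,s},{q,s},{s,t},{s,u},{p,s,u},{q,s,t}} W2={{q},{v},{p,v},{q,s},{q,t},{r,v},{p,r,v},{q,s,t}} W3={{u},{p,u},{s,u},{p,s,u}} W4={{r},{t},{p,r},{p,t},{q,t},{r,v},{s,t},{p,r,v},{q,s,t}} W5={{p},{p,r},{p,s},{p,t},{p,u},{p,v},{p,r,v},{p,s,u}}
  W12={{q,s},{q,s,t}} W13={{s,u},{p,s,u}} W14={{s,t},{q,s,t}} W15={{p,s},{p,s,u}} W24={{q,t},{r,v},{p,r,v},{q,s,t}} W25={{p,v},{p,r,v}} W35={{p,u},{p,s,u}} W45={{p,r},{p,t},{p,r,v}}
  W124={{q,s,t}} W135={{p,s,u}} W245={{p,r,v}}
C dims 5,8,3; δ0: rk_F7 4; δ1: rk_F7 3
Ȟ^0: (5−4)−0=1 ⇒ Z/7
Ȟ^1: (8−3)−4=1 ⇒ Z/7
Ȟ^2: (3−0)−3=0 ⇒ 0


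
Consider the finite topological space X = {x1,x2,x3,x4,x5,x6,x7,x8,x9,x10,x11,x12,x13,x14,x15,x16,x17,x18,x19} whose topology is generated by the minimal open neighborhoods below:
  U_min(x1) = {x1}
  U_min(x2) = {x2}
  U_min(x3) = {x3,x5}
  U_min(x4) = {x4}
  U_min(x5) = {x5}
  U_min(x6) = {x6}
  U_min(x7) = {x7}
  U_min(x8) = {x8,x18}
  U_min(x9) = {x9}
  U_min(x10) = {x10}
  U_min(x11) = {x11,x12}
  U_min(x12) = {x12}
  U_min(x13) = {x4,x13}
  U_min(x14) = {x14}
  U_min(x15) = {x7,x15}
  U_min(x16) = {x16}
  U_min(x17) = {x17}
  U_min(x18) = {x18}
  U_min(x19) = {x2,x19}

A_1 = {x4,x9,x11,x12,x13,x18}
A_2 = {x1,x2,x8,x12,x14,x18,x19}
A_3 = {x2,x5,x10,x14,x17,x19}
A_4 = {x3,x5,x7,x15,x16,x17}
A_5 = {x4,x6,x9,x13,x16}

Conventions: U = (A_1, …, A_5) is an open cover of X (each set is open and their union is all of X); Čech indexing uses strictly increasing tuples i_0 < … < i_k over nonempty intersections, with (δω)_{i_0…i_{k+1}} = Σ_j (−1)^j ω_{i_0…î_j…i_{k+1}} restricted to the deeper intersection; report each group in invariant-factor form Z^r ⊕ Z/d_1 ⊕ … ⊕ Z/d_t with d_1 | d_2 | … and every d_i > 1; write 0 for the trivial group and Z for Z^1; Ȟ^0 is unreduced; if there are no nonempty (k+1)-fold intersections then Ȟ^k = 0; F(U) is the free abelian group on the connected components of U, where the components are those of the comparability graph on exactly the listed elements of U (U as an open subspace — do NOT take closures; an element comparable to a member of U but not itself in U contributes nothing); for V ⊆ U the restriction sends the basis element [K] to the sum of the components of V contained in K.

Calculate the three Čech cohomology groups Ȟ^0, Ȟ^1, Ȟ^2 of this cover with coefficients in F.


nerve of the cover:
  A12={x12,x18} A15={x4,x9,x13} A23={x2,x14,x19} A34={x5,x17} A45={x16}
components per intersection:
  A1: {x4,x13} {x9} {x11,x12} {x18}
  A2: {x1} {x2,x19} {x8,x18} {x12} {x14}
  A3: {x2,x19} {x5} {x10} {x14} {x17}
  A4: {x3,x5} {x7,x15} {x16} {x17}
  A5: {x4,x13} {x6} {x9} {x16}
  A12: {x12} {x18}
  A15: {x4,x13} {x9}
  A23: {x2,x19} {x14}
  A34: {x5} {x17}
  A45: {x16}
C dims 22,9; δ0: rk 9, SNF 1^9
Ȟ^0 = (22 − 9) − 0 = 13, so Ȟ^0 ≅ Z^13
Ȟ^1 = (9 − 0) − 9 = 0, so Ȟ^1 ≅ 0
Ȟ^2 = (0 − 0) − 0 = 0, so Ȟ^2 ≅ 0

Ȟ^0(U;F) ≅ Z^13, Ȟ^1(U;F) ≅ 0 and Ȟ^2(U;F) ≅ 0


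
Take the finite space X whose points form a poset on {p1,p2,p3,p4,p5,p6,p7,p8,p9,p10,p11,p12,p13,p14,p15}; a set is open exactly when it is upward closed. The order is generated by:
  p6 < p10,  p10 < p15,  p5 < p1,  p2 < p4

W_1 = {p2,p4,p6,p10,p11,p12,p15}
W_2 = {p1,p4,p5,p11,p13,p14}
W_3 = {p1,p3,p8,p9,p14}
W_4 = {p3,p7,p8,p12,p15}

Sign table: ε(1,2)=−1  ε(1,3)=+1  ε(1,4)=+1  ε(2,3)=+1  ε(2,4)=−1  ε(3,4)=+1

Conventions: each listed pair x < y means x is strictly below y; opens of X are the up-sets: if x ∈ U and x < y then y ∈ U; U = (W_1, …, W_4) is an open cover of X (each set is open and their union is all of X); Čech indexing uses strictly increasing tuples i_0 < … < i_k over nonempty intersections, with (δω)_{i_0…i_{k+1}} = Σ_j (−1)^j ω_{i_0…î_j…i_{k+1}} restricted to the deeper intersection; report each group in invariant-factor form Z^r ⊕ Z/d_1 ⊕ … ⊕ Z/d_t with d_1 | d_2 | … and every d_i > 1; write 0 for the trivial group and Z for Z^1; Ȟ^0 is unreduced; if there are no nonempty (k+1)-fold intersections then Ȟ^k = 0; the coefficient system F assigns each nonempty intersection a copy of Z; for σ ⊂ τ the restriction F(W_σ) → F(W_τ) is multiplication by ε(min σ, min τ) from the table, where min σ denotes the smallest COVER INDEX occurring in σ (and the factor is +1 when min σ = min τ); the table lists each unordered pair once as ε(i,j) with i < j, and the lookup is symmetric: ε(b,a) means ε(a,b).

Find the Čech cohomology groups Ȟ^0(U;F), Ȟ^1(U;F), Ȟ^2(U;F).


Ȟ^0 = 0,  Ȟ^1 = Z/2,  Ȟ^2 = 0

nonempty intersections:
  W12={p4,p11} W14={p12,p15} W23={p1,p14} W34={p3,p8}
C dims 4,4; δ0: rk 4, SNF 1^3·2
Ȟ^0: (4−4)−0=0 ⇒ 0
Ȟ^1: (4−0)−4=0 plus torsion [2] ⇒ Z/2
Ȟ^2: (0−0)−0=0 ⇒ 0


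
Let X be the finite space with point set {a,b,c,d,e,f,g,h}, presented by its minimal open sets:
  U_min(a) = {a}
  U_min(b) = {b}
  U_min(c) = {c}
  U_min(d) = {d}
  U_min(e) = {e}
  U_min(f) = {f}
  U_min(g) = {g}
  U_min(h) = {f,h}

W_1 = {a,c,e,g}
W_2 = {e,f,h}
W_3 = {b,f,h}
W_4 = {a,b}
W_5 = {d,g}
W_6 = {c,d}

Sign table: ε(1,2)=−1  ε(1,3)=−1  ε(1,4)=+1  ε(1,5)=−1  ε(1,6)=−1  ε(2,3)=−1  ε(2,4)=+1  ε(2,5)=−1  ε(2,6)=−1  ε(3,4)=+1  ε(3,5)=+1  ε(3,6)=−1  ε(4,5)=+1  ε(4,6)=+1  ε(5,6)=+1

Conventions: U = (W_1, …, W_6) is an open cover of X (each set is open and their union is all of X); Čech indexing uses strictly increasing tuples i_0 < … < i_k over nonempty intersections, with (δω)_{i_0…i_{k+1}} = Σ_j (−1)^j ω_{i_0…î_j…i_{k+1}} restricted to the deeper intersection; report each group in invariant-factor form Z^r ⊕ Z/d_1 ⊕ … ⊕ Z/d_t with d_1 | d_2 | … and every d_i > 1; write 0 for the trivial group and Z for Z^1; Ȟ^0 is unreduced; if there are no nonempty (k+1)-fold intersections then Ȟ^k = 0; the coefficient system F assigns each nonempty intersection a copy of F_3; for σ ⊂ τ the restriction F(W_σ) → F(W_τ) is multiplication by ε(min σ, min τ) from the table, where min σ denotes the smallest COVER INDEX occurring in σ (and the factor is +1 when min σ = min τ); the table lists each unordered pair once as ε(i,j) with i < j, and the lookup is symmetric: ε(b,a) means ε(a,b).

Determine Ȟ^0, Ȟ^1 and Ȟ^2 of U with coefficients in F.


Ȟ^0 ≅ Z/3,  Ȟ^1 ≅ Z/3 ⊕ Z/3,  Ȟ^2 ≅ 0

intersection data:
  W12={e} W14={a} W15={g} W16={c} W23={f,h} W34={b} W56={d}
C dims 6,7; δ0: rk_F3 5
Ȟ^0 = (6 − 5) − 0 = 1, so Ȟ^0 ≅ Z/3
Ȟ^1 = (7 − 0) − 5 = 2, so Ȟ^1 ≅ Z/3 ⊕ Z/3
Ȟ^2 = (0 − 0) − 0 = 0, so Ȟ^2 ≅ 0


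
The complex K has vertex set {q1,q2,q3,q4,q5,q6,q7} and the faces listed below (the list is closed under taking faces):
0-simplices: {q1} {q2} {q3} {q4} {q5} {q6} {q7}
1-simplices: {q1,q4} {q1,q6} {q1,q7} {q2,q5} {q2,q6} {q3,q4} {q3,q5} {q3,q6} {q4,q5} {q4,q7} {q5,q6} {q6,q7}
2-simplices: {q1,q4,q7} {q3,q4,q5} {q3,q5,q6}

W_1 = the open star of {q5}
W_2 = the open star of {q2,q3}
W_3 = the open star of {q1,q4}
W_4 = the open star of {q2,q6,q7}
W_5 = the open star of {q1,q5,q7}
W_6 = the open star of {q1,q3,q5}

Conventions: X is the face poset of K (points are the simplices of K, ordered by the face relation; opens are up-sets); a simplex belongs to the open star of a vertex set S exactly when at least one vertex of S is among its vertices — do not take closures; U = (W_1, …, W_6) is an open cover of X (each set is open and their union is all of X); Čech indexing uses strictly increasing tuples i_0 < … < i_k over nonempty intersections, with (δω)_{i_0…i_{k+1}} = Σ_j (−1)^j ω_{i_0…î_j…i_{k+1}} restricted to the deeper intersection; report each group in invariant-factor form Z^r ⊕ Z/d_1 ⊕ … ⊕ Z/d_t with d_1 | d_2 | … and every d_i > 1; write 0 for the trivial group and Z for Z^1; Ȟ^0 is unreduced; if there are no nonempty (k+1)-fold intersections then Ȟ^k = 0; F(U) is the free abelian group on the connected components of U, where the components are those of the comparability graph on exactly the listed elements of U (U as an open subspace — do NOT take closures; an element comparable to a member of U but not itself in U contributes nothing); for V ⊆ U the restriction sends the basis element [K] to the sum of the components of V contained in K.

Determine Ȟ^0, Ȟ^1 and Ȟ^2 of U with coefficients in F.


Ȟ^0(U;F) ≅ Z, Ȟ^1(U;F) ≅ Z^3 and Ȟ^2(U;F) ≅ 0

nerve simplices:
  W1={{q5},{q2,q5},{q3,q5},{q4,q5},{q5,q6},{q3,q4,q5},{q3,q5,q6}} W2={{q2},{q3},{q2,q5},{q2,q6},{q3,q4},{q3,q5},{q3,q6},{q3,q4,q5},{q3,q5,q6}} W3={{q1},{q4},{q1,q4},{q1,q6},{q1,q7},{q3,q4},{q4,q5},{q4,q7},{q1,q4,q7},{q3,q4,q5}} W4={{q2},{q6},{q7},{q1,q6},{q1,q7},{q2,q5},{q2,q6},{q3,q6},{q4,q7},{q5,q6},{q6,q7},{q1,q4,q7},{q3,q5,q6}} W5={{q1},{q5},{q7},{q1,q4},{q1,q6},{q1,q7},{q2,q5},{q3,q5},{q4,q5},{q4,q7},{q5,q6},{q6,q7},{q1,q4,q7},{q3,q4,q5},{q3,q5,q6}} W6={{q1},{q3},{q5},{q1,q4},{q1,q6},{q1,q7},{q2,q5},{q3,q4},{q3,q5},{q3,q6},{q4,q5},{q5,q6},{q1,q4,q7},{q3,q4,q5},{q3,q5,q6}}
  W12={{q2,q5},{q3,q5},{q3,q4,q5},{q3,q5,q6}} W13={{q4,q5},{q3,q4,q5}} W14={{q2,q5},{q5,q6},{q3,q5,q6}} W15={{q5},{q2,q5},{q3,q5},{q4,q5},{q5,q6},{q3,q4,q5},{q3,q5,q6}} W16={{q5},{q2,q5},{q3,q5},{q4,q5},{q5,q6},{q3,q4,q5},{q3,q5,q6}} W23={{q3,q4},{q3,q4,q5}} W24={{q2},{q2,q5},{q2,q6},{q3,q6},{q3,q5,q6}} W25={{q2,q5},{q3,q5},{q3,q4,q5},{q3,q5,q6}} W26={{q3},{q2,q5},{q3,q4},{q3,q5},{q3,q6},{q3,q4,q5},{q3,q5,q6}} W34={{q1,q6},{q1,q7},{q4,q7},{q1,q4,q7}} W35={{q1},{q1,q4},{q1,q6},{q1,q7},{q4,q5},{q4,q7},{q1,q4,q7},{q3,q4,q5}} W36={{q1},{q1,q4},{q1,q6},{q1,q7},{q3,q4},{q4,q5},{q1,q4,q7},{q3,q4,q5}} W45={{q7},{q1,q6},{q1,q7},{q2,q5},{q4,q7},{q5,q6},{q6,q7},{q1,q4,q7},{q3,q5,q6}} W46={{q1,q6},{q1,q7},{q2,q5},{q3,q6},{q5,q6},{q1,q4,q7},{q3,q5,q6}} W56={{q1},{q5},{q1,q4},{q1,q6},{q1,q7},{q2,q5},{q3,q5},{q4,q5},{q5,q6},{q1,q4,q7},{q3,q4,q5},{q3,q5,q6}}
  W123={{q3,q4,q5}} W124={{q2,q5},{q3,q5,q6}} W125={{q2,q5},{q3,q5},{q3,q4,q5},{q3,q5,q6}} W126={{q2,q5},{q3,q5},{q3,q4,q5},{q3,q5,q6}} W135={{q4,q5},{q3,q4,q5}} W136={{q4,q5},{q3,q4,q5}} W145={{q2,q5},{q5,q6},{q3,q5,q6}} W146={{q2,q5},{q5,q6},{q3,q5,q6}} W156={{q5},{q2,q5},{q3,q5},{q4,q5},{q5,q6},{q3,q4,q5},{q3,q5,q6}} W235={{q3,q4,q5}} W236={{q3,q4},{q3,q4,q5}} W245={{q2,q5},{q3,q5,q6}} W246={{q2,q5},{q3,q6},{q3,q5,q6}} W256={{q2,q5},{q3,q5},{q3,q4,q5},{q3,q5,q6}} W345={{q1,q6},{q1,q7},{q4,q7},{q1,q4,q7}} W346={{q1,q6},{q1,q7},{q1,q4,q7}} W356={{q1},{q1,q4},{q1,q6},{q1,q7},{q4,q5},{q1,q4,q7},{q3,q4,q5}} W456={{q1,q6},{q1,q7},{q2,q5},{q5,q6},{q1,q4,q7},{q3,q5,q6}}
  W1235={{q3,q4,q5}} W1236={{q3,q4,q5}} W1245={{q2,q5},{q3,q5,q6}} W1246={{q2,q5},{q3,q5,q6}} W1256={{q2,q5},{q3,q5},{q3,q4,q5},{q3,q5,q6}} W1356={{q4,q5},{q3,q4,q5}} W1456={{q2,q5},{q5,q6},{q3,q5,q6}} W2356={{q3,q4,q5}} W2456={{q2,q5},{q3,q5,q6}} W3456={{q1,q6},{q1,q7},{q1,q4,q7}}
  W12356={{q3,q4,q5}} W12456={{q2,q5},{q3,q5,q6}}
components per intersection:
  W1: {{q5},{q2,q5},{q3,q5},{q4,q5},{q5,q6},{q3,q4,q5},{q3,q5,q6}}
  W2: {{q2},{q2,q5},{q2,q6}} {{q3},{q3,q4},{q3,q5},{q3,q6},{q3,q4,q5},{q3,q5,q6}}
  W3: {{q1},{q4},{q1,q4},{q1,q6},{q1,q7},{q3,q4},{q4,q5},{q4,q7},{q1,q4,q7},{q3,q4,q5}}
  W4: {{q2},{q6},{q7},{q1,q6},{q1,q7},{q2,q5},{q2,q6},{q3,q6},{q4,q7},{q5,q6},{q6,q7},{q1,q4,q7},{q3,q5,q6}}
  W5: {{q1},{q7},{q1,q4},{q1,q6},{q1,q7},{q4,q7},{q6,q7},{q1,q4,q7}} {{q5},{q2,q5},{q3,q5},{q4,q5},{q5,q6},{q3,q4,q5},{q3,q5,q6}}
  W6: {{q1},{q1,q4},{q1,q6},{q1,q7},{q1,q4,q7}} {{q3},{q5},{q2,q5},{q3,q4},{q3,q5},{q3,q6},{q4,q5},{q5,q6},{q3,q4,q5},{q3,q5,q6}}
  W12: {{q2,q5}} {{q3,q5},{q3,q4,q5},{q3,q5,q6}}
  W13: {{q4,q5},{q3,q4,q5}}
  W14: {{q2,q5}} {{q5,q6},{q3,q5,q6}}
  W15: {{q5},{q2,q5},{q3,q5},{q4,q5},{q5,q6},{q3,q4,q5},{q3,q5,q6}}
  W16: {{q5},{q2,q5},{q3,q5},{q4,q5},{q5,q6},{q3,q4,q5},{q3,q5,q6}}
  W23: {{q3,q4},{q3,q4,q5}}
  W24: {{q2},{q2,q5},{q2,q6}} {{q3,q6},{q3,q5,q6}}
  W25: {{q2,q5}} {{q3,q5},{q3,q4,q5},{q3,q5,q6}}
  W26: {{q3},{q3,q4},{q3,q5},{q3,q6},{q3,q4,q5},{q3,q5,q6}} {{q2,q5}}
  W34: {{q1,q6}} {{q1,q7},{q4,q7},{q1,q4,q7}}
  W35: {{q1},{q1,q4},{q1,q6},{q1,q7},{q4,q7},{q1,q4,q7}} {{q4,q5},{q3,q4,q5}}
  W36: {{q1},{q1,q4},{q1,q6},{q1,q7},{q1,q4,q7}} {{q3,q4},{q4,q5},{q3,q4,q5}}
  W45: {{q7},{q1,q7},{q4,q7},{q6,q7},{q1,q4,q7}} {{q1,q6}} {{q2,q5}} {{q5,q6},{q3,q5,q6}}
  W46: {{q1,q6}} {{q1,q7},{q1,q4,q7}} {{q2,q5}} {{q3,q6},{q5,q6},{q3,q5,q6}}
  W56: {{q1},{q1,q4},{q1,q6},{q1,q7},{q1,q4,q7}} {{q5},{q2,q5},{q3,q5},{q4,q5},{q5,q6},{q3,q4,q5},{q3,q5,q6}}
  W123: {{q3,q4,q5}}
  W124: {{q2,q5}} {{q3,q5,q6}}
  W125: {{q2,q5}} {{q3,q5},{q3,q4,q5},{q3,q5,q6}}
  W126: {{q2,q5}} {{q3,q5},{q3,q4,q5},{q3,q5,q6}}
  W135: {{q4,q5},{q3,q4,q5}}
  W136: {{q4,q5},{q3,q4,q5}}
  W145: {{q2,q5}} {{q5,q6},{q3,q5,q6}}
  W146: {{q2,q5}} {{q5,q6},{q3,q5,q6}}
  W156: {{q5},{q2,q5},{q3,q5},{q4,q5},{q5,q6},{q3,q4,q5},{q3,q5,q6}}
  W235: {{q3,q4,q5}}
  W236: {{q3,q4},{q3,q4,q5}}
  W245: {{q2,q5}} {{q3,q5,q6}}
  W246: {{q2,q5}} {{q3,q6},{q3,q5,q6}}
  W256: {{q2,q5}} {{q3,q5},{q3,q4,q5},{q3,q5,q6}}
  W345: {{q1,q6}} {{q1,q7},{q4,q7},{q1,q4,q7}}
  W346: {{q1,q6}} {{q1,q7},{q1,q4,q7}}
  W356: {{q1},{q1,q4},{q1,q6},{q1,q7},{q1,q4,q7}} {{q4,q5},{q3,q4,q5}}
  W456: {{q1,q6}} {{q1,q7},{q1,q4,q7}} {{q2,q5}} {{q5,q6},{q3,q5,q6}}
  W1235: {{q3,q4,q5}}
  W1236: {{q3,q4,q5}}
  W1245: {{q2,q5}} {{q3,q5,q6}}
  W1246: {{q2,q5}} {{q3,q5,q6}}
  W1256: {{q2,q5}} {{q3,q5},{q3,q4,q5},{q3,q5,q6}}
  W1356: {{q4,q5},{q3,q4,q5}}
  W1456: {{q2,q5}} {{q5,q6},{q3,q5,q6}}
  W2356: {{q3,q4,q5}}
  W2456: {{q2,q5}} {{q3,q5,q6}}
  W3456: {{q1,q6}} {{q1,q7},{q1,q4,q7}}
  W12356: {{q3,q4,q5}}
  W12456: {{q2,q5}} {{q3,q5,q6}}
C dims 9,30,32,16; δ0: rk 8, SNF 1^8; δ1: rk 19, SNF 1^19; δ2: rk 13, SNF 1^13
degree 0: 9−8−0 = 1 → Ȟ^0 ≅ Z
degree 1: 30−19−8 = 3 → Ȟ^1 ≅ Z^3
degree 2: 32−13−19 = 0 → Ȟ^2 ≅ 0


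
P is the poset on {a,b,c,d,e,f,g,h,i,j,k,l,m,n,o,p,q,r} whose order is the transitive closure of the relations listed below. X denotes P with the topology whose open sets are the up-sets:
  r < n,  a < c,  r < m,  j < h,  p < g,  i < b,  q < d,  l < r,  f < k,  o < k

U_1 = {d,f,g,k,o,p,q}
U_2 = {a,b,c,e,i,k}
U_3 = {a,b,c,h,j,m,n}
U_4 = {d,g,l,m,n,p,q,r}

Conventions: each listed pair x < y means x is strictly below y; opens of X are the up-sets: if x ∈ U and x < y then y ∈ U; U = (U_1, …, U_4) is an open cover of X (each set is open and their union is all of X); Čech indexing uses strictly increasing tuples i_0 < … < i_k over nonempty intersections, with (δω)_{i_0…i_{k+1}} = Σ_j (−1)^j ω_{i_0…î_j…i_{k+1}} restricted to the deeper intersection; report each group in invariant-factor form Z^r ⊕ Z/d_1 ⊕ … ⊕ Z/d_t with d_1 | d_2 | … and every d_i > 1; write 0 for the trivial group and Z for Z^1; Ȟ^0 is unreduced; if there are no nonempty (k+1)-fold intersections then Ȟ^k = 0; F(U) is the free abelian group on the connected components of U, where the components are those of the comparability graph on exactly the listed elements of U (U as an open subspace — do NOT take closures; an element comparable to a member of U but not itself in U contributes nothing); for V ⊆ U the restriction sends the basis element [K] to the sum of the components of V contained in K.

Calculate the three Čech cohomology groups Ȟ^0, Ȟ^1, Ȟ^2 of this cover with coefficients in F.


Ȟ^0 ≅ Z^8, Ȟ^1 ≅ 0, Ȟ^2 ≅ 0

nerve of the cover:
  U12={k} U14={d,g,p,q} U23={a,b,c} U34={m,n}
components per intersection:
  U1: {d,q} {f,k,o} {g,p}
  U2: {a,c} {b,i} {e} {k}
  U3: {a,c} {b} {h,j} {m} {n}
  U4: {d,q} {g,p} {l,m,n,r}
  U12: {k}
  U14: {d,q} {g,p}
  U23: {a,c} {b}
  U34: {m} {n}
C dims 15,7; δ0: rk 7, SNF 1^7
Ȟ^0 = (15 − 7) − 0 = 8, so Ȟ^0 ≅ Z^8
Ȟ^1 = (7 − 0) − 7 = 0, so Ȟ^1 ≅ 0
Ȟ^2 = (0 − 0) − 0 = 0, so Ȟ^2 ≅ 0


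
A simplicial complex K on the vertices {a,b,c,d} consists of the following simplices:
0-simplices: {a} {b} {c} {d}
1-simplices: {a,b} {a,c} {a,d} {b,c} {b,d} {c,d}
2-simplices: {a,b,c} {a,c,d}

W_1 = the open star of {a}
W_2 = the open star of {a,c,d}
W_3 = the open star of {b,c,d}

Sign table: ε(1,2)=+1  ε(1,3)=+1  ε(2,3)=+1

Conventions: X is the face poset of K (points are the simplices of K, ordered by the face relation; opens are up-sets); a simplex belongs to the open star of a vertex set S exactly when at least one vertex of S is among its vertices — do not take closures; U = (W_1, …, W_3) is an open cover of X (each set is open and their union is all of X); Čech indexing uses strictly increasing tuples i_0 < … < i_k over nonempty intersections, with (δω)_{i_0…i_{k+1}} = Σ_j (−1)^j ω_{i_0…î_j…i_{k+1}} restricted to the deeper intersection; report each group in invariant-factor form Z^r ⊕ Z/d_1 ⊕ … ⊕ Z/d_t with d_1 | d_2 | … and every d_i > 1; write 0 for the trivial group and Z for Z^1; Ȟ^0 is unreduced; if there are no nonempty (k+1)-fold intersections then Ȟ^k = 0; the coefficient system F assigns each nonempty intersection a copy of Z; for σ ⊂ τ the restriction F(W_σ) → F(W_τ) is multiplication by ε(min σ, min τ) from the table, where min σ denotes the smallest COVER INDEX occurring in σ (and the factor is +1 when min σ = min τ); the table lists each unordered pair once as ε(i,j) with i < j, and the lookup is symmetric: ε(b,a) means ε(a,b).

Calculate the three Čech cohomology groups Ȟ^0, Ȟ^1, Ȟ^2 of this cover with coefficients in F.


nonempty intersections:
  W1={{a},{a,b},{a,c},{a,d},{a,b,c},{a,c,d}} W2={{a},{c},{d},{a,b},{a,c},{a,d},{b,c},{b,d},{c,d},{a,b,c},{a,c,d}} W3={{b},{c},{d},{a,b},{a,c},{a,d},{b,c},{b,d},{c,d},{a,b,c},{a,c,d}}
  W12={{a},{a,b},{a,c},{a,d},{a,b,c},{a,c,d}} W13={{a,b},{a,c},{a,d},{a,b,c},{a,c,d}} W23={{c},{d},{a,b},{a,c},{a,d},{b,c},{b,d},{c,d},{a,b,c},{a,c,d}}
  W123={{a,b},{a,c},{a,d},{a,b,c},{a,c,d}}
C dims 3,3,1; δ0: rk 2, SNF 1^2; δ1: rk 1, SNF 1^1
Ȟ^0: (3−2)−0=1 ⇒ Z
Ȟ^1: (3−1)−2=0 ⇒ 0
Ȟ^2: (1−0)−1=0 ⇒ 0

Ȟ^0 = Z, Ȟ^1 = 0, Ȟ^2 = 0
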